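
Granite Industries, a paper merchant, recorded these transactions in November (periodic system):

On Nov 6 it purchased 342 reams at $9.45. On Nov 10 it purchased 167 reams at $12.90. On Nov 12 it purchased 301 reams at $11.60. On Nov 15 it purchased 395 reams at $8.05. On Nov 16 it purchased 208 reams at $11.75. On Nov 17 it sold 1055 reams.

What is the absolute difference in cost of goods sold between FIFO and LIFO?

FIFO COGS: 342 @ $9.45 + 167 @ $12.90 + 301 @ $11.60 + 245 @ $8.05 = $10,850.05
LIFO COGS: 208 @ $11.75 + 395 @ $8.05 + 301 @ $11.60 + 151 @ $12.90 = $11,063.25
Difference = |$10,850.05 − $11,063.25| = $213.20

$213.20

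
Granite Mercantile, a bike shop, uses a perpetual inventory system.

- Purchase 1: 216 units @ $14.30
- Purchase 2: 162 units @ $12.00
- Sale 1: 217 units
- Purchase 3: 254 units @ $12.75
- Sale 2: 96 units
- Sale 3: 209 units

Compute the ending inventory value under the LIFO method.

Ending inventory = $1,573.00

Sale 1 (217) [LIFO — newest first]: 162 @ $12.00 + 55 @ $14.30 = $2,730.50
Sale 2 (96) [LIFO — newest first]: 96 @ $12.75 = $1,224.00
Sale 3 (209) [LIFO — newest first]: 158 @ $12.75 + 51 @ $14.30 = $2,743.80
Total COGS = $2,730.50 + $1,224.00 + $2,743.80 = $6,698.30
Ending inventory: 110 @ $14.30 = $1,573.00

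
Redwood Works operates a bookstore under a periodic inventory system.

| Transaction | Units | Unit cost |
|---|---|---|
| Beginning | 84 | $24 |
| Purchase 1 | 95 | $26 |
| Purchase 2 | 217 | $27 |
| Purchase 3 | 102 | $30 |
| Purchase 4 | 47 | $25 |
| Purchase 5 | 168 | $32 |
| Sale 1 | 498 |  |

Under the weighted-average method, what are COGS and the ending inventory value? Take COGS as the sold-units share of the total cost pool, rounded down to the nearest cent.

Sale 1, sell 498: 498/713 × $19,956.00 → $13,938.41
Ending inventory (cost pool remaining) = $6,017.59
Check: goods available $19,956.00 = COGS $13,938.41 + ending $6,017.59

COGS = $13,938.41; ending inventory = $6,017.59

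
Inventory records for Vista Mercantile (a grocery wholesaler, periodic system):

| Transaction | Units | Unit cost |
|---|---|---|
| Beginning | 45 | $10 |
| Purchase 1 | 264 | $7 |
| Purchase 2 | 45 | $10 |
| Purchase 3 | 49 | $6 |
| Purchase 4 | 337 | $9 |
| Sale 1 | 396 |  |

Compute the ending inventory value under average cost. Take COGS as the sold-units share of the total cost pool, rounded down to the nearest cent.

Sale 1, sell 396: 396/740 × $6,075.00 → $3,250.94
Ending inventory (cost pool remaining) = $2,824.06
Check: goods available $6,075.00 = COGS $3,250.94 + ending $2,824.06

Ending inventory = $2,824.06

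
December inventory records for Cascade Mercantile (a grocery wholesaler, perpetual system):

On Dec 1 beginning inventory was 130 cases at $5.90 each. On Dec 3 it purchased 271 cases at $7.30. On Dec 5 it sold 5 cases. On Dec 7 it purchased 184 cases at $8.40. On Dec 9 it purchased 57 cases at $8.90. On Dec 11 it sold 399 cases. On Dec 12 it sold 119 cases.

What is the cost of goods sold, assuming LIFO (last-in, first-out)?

COGS = $4,096.10

Dec 5, 5 sold [LIFO — newest first]: 5 @ $7.30 = $36.50
Dec 11, 399 sold [LIFO — newest first]: 57 @ $8.90 + 184 @ $8.40 + 158 @ $7.30 = $3,206.30
Dec 12, 119 sold [LIFO — newest first]: 108 @ $7.30 + 11 @ $5.90 = $853.30
Total COGS = $36.50 + $3,206.30 + $853.30 = $4,096.10
Ending inventory: 119 @ $5.90 = $702.10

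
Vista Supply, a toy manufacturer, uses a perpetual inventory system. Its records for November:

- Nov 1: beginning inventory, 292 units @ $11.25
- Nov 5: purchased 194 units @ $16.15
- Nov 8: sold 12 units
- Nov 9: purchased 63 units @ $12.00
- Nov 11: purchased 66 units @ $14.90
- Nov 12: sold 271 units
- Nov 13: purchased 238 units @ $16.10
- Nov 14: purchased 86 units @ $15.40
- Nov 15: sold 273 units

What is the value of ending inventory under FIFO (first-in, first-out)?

Ending inventory = $6,035.30

Nov 8, 12 sold [FIFO — oldest first]: 12 @ $11.25 = $135.00
Nov 12, 271 sold [FIFO — oldest first]: 271 @ $11.25 = $3,048.75
Nov 15, 273 sold [FIFO — oldest first]: 9 @ $11.25 + 194 @ $16.15 + 63 @ $12.00 + 7 @ $14.90 = $4,094.65
Total COGS = $135.00 + $3,048.75 + $4,094.65 = $7,278.40
Ending inventory: 59 @ $14.90 + 238 @ $16.10 + 86 @ $15.40 = $6,035.30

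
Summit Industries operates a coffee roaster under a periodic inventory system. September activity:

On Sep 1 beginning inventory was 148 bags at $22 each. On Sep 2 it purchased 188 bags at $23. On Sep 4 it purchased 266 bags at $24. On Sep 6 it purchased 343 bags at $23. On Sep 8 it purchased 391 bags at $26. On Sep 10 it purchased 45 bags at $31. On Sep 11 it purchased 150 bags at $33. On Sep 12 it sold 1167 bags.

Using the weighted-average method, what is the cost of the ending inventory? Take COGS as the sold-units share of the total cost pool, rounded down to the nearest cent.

Ending inventory = $9,121.17

Sep 12, sell 1167: 1167/1531 × $38,364.00 → $29,242.83
Ending inventory (cost pool remaining) = $9,121.17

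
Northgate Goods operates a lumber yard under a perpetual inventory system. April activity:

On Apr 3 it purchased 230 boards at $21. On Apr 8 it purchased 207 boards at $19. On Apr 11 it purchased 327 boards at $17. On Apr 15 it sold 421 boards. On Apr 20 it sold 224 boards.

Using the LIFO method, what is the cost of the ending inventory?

Ending inventory = $2,499

Apr 15, 421 sold [LIFO — newest first]: 327 @ $17 + 94 @ $19 = $7,345
Apr 20, 224 sold [LIFO — newest first]: 113 @ $19 + 111 @ $21 = $4,478
Total COGS = $7,345 + $4,478 = $11,823
Ending inventory: 119 @ $21 = $2,499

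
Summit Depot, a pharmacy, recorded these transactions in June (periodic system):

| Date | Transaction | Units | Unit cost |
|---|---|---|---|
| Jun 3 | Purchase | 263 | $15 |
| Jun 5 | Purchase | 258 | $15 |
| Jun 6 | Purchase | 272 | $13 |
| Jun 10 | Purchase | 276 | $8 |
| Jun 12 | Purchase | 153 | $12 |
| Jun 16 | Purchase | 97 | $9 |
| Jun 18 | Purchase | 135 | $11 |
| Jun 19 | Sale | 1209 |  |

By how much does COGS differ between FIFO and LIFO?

$1,161

FIFO COGS: 263 @ $15 + 258 @ $15 + 272 @ $13 + 276 @ $8 + 140 @ $12 = $15,239
LIFO COGS: 135 @ $11 + 97 @ $9 + 153 @ $12 + 276 @ $8 + 272 @ $13 + 258 @ $15 + 18 @ $15 = $14,078
Difference = |$15,239 − $14,078| = $1,161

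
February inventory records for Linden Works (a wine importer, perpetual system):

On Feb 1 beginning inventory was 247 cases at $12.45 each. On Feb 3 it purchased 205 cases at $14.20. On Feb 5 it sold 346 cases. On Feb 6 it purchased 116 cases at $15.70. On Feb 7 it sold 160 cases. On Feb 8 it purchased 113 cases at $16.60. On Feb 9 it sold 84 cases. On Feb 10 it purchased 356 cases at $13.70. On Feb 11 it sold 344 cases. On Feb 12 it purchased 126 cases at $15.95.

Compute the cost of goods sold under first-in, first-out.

COGS = $13,149.25

Feb 5, 346 sold [FIFO — oldest first]: 247 @ $12.45 + 99 @ $14.20 = $4,480.95
Feb 7, 160 sold [FIFO — oldest first]: 106 @ $14.20 + 54 @ $15.70 = $2,353.00
Feb 9, 84 sold [FIFO — oldest first]: 62 @ $15.70 + 22 @ $16.60 = $1,338.60
Feb 11, 344 sold [FIFO — oldest first]: 91 @ $16.60 + 253 @ $13.70 = $4,976.70
Total COGS = $4,480.95 + $2,353.00 + $1,338.60 + $4,976.70 = $13,149.25
Ending inventory: 103 @ $13.70 + 126 @ $15.95 = $3,420.80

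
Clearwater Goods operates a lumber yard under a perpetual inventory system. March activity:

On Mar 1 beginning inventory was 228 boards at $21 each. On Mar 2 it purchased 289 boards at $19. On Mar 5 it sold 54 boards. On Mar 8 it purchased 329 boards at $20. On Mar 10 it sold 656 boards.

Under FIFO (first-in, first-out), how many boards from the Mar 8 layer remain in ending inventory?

136

Mar 5, 54 sold [FIFO — oldest first]: 54 @ $21 = $1,134
Mar 10, 656 sold [FIFO — oldest first]: 174 @ $21 + 289 @ $19 + 193 @ $20 = $13,005
Total COGS = $1,134 + $13,005 = $14,139
Ending inventory: 136 @ $20 = $2,720
Check: goods available $16,859 = COGS $14,139 + ending $2,720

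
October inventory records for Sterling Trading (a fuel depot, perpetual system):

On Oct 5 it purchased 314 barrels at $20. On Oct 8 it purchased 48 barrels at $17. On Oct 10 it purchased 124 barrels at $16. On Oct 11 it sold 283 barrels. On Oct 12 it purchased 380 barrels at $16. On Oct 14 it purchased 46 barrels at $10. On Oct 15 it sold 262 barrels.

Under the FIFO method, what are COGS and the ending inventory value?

Oct 11, 283 sold [FIFO — oldest first]: 283 @ $20 = $5,660
Oct 15, 262 sold [FIFO — oldest first]: 31 @ $20 + 48 @ $17 + 124 @ $16 + 59 @ $16 = $4,364
Total COGS = $5,660 + $4,364 = $10,024
Ending inventory: 321 @ $16 + 46 @ $10 = $5,596

COGS = $10,024; ending inventory = $5,596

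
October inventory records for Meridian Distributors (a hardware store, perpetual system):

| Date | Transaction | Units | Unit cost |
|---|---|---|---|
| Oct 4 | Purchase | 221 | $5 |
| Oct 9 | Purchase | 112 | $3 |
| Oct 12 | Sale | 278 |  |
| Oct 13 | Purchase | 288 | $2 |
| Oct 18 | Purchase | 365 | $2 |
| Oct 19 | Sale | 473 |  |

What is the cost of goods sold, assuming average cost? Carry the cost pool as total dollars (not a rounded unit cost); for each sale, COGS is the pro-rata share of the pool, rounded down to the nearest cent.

After Oct 4: 221 on hand, pool $1,105.00 (≈ $5.0000 each)
After Oct 9: 333 on hand, pool $1,441.00 (≈ $4.3273 each)
Oct 12, sell 278: 278/333 × $1,441.00 → $1,202.99
After Oct 13: 343 on hand, pool $814.01 (≈ $2.3732 each)
After Oct 18: 708 on hand, pool $1,544.01 (≈ $2.1808 each)
Oct 19, sell 473: 473/708 × $1,544.01 → $1,031.52
Total COGS = $1,202.99 + $1,031.52 = $2,234.51
Ending inventory (cost pool remaining) = $512.49

COGS = $2,234.51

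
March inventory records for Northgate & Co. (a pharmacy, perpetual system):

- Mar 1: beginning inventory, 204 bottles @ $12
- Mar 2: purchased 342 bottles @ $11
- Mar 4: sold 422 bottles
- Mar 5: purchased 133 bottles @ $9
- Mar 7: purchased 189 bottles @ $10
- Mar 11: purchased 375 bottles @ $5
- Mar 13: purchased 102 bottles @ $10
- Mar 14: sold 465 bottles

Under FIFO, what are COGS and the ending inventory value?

COGS = $9,392; ending inventory = $2,800

Mar 4, 422 sold [FIFO — oldest first]: 204 @ $12 + 218 @ $11 = $4,846
Mar 14, 465 sold [FIFO — oldest first]: 124 @ $11 + 133 @ $9 + 189 @ $10 + 19 @ $5 = $4,546
Total COGS = $4,846 + $4,546 = $9,392
Ending inventory: 356 @ $5 + 102 @ $10 = $2,800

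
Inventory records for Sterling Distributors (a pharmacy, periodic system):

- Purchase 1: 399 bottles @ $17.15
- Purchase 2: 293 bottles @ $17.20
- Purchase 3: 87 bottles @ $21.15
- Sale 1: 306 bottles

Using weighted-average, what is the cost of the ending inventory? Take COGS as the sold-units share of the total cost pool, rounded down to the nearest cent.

Sale 1, sell 306: 306/779 × $13,722.50 → $5,390.35
Ending inventory (cost pool remaining) = $8,332.15

Ending inventory = $8,332.15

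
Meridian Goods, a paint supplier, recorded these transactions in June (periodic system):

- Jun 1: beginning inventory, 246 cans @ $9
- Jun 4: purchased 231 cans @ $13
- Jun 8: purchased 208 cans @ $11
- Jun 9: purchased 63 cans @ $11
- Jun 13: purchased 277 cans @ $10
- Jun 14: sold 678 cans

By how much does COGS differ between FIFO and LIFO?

FIFO COGS: 246 @ $9 + 231 @ $13 + 201 @ $11 = $7,428
LIFO COGS: 277 @ $10 + 63 @ $11 + 208 @ $11 + 130 @ $13 = $7,441
Difference = |$7,428 − $7,441| = $13

$13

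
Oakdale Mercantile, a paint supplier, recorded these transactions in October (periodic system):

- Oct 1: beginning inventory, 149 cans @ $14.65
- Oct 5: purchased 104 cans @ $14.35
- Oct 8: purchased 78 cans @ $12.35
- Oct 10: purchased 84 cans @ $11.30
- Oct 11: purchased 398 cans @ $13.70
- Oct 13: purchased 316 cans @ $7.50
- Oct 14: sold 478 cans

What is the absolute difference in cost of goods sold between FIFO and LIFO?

FIFO COGS: 149 @ $14.65 + 104 @ $14.35 + 78 @ $12.35 + 84 @ $11.30 + 63 @ $13.70 = $6,450.85
LIFO COGS: 316 @ $7.50 + 162 @ $13.70 = $4,589.40
Difference = |$6,450.85 − $4,589.40| = $1,861.45

$1,861.45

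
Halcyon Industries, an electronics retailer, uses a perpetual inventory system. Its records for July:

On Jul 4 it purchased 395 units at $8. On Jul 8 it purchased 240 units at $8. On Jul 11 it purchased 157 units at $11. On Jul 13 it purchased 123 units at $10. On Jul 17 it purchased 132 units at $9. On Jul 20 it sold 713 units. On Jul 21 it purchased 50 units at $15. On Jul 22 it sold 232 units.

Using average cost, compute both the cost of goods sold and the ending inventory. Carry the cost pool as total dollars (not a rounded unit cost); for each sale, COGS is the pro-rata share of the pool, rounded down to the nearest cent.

After Jul 4: 395 on hand, pool $3,160.00 (≈ $8.0000 each)
After Jul 8: 635 on hand, pool $5,080.00 (≈ $8.0000 each)
After Jul 11: 792 on hand, pool $6,807.00 (≈ $8.5947 each)
After Jul 13: 915 on hand, pool $8,037.00 (≈ $8.7836 each)
After Jul 17: 1047 on hand, pool $9,225.00 (≈ $8.8109 each)
Jul 20, sell 713: 713/1047 × $9,225.00 → $6,282.16
After Jul 21: 384 on hand, pool $3,692.84 (≈ $9.6168 each)
Jul 22, sell 232: 232/384 × $3,692.84 → $2,231.09
Total COGS = $6,282.16 + $2,231.09 = $8,513.25
Ending inventory (cost pool remaining) = $1,461.75

COGS = $8,513.25; ending inventory = $1,461.75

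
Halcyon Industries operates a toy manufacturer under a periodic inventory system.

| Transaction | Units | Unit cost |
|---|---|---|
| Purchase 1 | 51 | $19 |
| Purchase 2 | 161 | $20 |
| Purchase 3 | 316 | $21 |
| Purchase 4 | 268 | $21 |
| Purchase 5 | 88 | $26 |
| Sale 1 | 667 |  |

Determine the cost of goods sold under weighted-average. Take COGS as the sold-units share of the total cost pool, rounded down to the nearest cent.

COGS = $14,140.55

Sale 1, sell 667: 667/884 × $18,741.00 → $14,140.55
Ending inventory (cost pool remaining) = $4,600.45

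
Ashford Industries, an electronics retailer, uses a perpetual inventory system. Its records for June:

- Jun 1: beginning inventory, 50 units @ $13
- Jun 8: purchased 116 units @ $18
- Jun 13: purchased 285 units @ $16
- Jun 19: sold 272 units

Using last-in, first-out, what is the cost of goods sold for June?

Jun 19, 272 sold [LIFO — newest first]: 272 @ $16 = $4,352
Ending inventory: 50 @ $13 + 116 @ $18 + 13 @ $16 = $2,946

COGS = $4,352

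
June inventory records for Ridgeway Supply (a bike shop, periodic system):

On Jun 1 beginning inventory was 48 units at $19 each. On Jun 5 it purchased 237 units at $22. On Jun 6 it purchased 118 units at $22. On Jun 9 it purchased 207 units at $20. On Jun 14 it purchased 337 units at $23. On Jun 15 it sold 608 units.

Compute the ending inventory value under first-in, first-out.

Jun 15, 608 sold [FIFO — oldest first]: 48 @ $19 + 237 @ $22 + 118 @ $22 + 205 @ $20 = $12,822
Ending inventory: 2 @ $20 + 337 @ $23 = $7,791

Ending inventory = $7,791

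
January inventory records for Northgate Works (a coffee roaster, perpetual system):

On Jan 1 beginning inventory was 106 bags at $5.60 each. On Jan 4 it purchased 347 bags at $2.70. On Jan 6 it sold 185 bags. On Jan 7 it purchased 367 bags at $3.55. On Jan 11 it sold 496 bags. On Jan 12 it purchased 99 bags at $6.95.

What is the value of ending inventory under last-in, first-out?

Jan 6, 185 sold [LIFO — newest first]: 185 @ $2.70 = $499.50
Jan 11, 496 sold [LIFO — newest first]: 367 @ $3.55 + 129 @ $2.70 = $1,651.15
Total COGS = $499.50 + $1,651.15 = $2,150.65
Ending inventory: 106 @ $5.60 + 33 @ $2.70 + 99 @ $6.95 = $1,370.75
Check: goods available $3,521.40 = COGS $2,150.65 + ending $1,370.75

Ending inventory = $1,370.75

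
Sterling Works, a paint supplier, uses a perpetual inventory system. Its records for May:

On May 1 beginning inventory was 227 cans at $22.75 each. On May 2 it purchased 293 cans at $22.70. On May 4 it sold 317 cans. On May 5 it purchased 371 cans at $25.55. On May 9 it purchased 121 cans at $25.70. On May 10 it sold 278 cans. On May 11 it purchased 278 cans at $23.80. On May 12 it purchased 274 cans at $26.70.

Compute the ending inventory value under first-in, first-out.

Ending inventory = $24,604.70

May 4, 317 sold [FIFO — oldest first]: 227 @ $22.75 + 90 @ $22.70 = $7,207.25
May 10, 278 sold [FIFO — oldest first]: 203 @ $22.70 + 75 @ $25.55 = $6,524.35
Total COGS = $7,207.25 + $6,524.35 = $13,731.60
Ending inventory: 296 @ $25.55 + 121 @ $25.70 + 278 @ $23.80 + 274 @ $26.70 = $24,604.70
Check: goods available $38,336.30 = COGS $13,731.60 + ending $24,604.70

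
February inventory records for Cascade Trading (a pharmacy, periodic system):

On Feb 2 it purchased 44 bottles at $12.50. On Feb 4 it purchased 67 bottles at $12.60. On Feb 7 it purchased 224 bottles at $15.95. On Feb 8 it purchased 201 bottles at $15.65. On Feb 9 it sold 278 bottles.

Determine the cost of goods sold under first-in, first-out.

COGS = $4,057.85

Feb 9, 278 sold [FIFO — oldest first]: 44 @ $12.50 + 67 @ $12.60 + 167 @ $15.95 = $4,057.85
Ending inventory: 57 @ $15.95 + 201 @ $15.65 = $4,054.80
Check: goods available $8,112.65 = COGS $4,057.85 + ending $4,054.80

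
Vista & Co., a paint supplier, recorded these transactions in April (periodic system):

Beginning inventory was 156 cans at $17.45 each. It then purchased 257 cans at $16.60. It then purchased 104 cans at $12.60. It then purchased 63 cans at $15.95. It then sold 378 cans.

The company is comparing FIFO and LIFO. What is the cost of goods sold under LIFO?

FIFO COGS: 156 @ $17.45 + 222 @ $16.60 = $6,407.40
LIFO COGS: 63 @ $15.95 + 104 @ $12.60 + 211 @ $16.60 = $5,817.85

COGS = $5,817.85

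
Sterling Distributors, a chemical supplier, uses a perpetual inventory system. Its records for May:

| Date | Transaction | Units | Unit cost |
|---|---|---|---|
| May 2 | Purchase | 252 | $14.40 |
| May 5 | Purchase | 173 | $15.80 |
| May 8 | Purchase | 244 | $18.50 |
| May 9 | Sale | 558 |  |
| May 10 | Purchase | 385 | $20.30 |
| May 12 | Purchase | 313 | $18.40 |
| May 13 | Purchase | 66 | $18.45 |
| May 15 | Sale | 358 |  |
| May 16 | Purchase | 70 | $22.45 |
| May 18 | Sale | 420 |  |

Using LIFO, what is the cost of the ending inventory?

Ending inventory = $2,735.20

May 9, 558 sold [LIFO — newest first]: 244 @ $18.50 + 173 @ $15.80 + 141 @ $14.40 = $9,277.80
May 15, 358 sold [LIFO — newest first]: 66 @ $18.45 + 292 @ $18.40 = $6,590.50
May 18, 420 sold [LIFO — newest first]: 70 @ $22.45 + 21 @ $18.40 + 329 @ $20.30 = $8,636.60
Total COGS = $9,277.80 + $6,590.50 + $8,636.60 = $24,504.90
Ending inventory: 111 @ $14.40 + 56 @ $20.30 = $2,735.20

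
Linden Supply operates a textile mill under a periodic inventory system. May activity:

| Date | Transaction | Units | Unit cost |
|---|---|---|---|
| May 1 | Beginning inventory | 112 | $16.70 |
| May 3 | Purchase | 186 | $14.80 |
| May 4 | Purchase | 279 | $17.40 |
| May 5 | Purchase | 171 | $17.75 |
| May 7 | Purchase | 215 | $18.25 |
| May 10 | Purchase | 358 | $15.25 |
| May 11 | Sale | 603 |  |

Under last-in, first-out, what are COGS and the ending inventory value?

COGS = $9,915.75; ending inventory = $11,980.55

May 11, 603 sold [LIFO — newest first]: 358 @ $15.25 + 215 @ $18.25 + 30 @ $17.75 = $9,915.75
Ending inventory: 112 @ $16.70 + 186 @ $14.80 + 279 @ $17.40 + 141 @ $17.75 = $11,980.55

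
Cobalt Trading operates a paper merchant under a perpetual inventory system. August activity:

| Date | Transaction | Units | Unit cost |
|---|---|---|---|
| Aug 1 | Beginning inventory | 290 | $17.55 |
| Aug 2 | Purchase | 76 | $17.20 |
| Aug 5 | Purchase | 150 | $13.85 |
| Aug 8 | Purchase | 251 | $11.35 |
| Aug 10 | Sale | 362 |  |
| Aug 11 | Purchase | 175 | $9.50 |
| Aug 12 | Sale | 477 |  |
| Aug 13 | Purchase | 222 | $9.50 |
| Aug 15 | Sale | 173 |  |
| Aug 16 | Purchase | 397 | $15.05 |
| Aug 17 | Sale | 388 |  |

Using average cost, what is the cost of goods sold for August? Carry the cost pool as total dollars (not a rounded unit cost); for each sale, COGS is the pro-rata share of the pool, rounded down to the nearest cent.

COGS = $18,841.82

After Aug 1: 290 on hand, pool $5,089.50 (≈ $17.5500 each)
After Aug 2: 366 on hand, pool $6,396.70 (≈ $17.4773 each)
After Aug 5: 516 on hand, pool $8,474.20 (≈ $16.4229 each)
After Aug 8: 767 on hand, pool $11,323.05 (≈ $14.7628 each)
Aug 10, sell 362: 362/767 × $11,323.05 → $5,344.12
After Aug 11: 580 on hand, pool $7,641.43 (≈ $13.1749 each)
Aug 12, sell 477: 477/580 × $7,641.43 → $6,284.41
After Aug 13: 325 on hand, pool $3,466.02 (≈ $10.6647 each)
Aug 15, sell 173: 173/325 × $3,466.02 → $1,844.98
After Aug 16: 549 on hand, pool $7,595.89 (≈ $13.8359 each)
Aug 17, sell 388: 388/549 × $7,595.89 → $5,368.31
Total COGS = $5,344.12 + $6,284.41 + $1,844.98 + $5,368.31 = $18,841.82
Ending inventory (cost pool remaining) = $2,227.58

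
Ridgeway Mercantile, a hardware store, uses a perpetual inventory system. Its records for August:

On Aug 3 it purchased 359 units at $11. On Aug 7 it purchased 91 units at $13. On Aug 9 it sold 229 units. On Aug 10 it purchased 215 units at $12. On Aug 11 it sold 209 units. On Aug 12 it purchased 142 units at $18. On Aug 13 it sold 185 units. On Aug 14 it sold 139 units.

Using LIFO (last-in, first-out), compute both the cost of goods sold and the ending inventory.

COGS = $9,773; ending inventory = $495

Aug 9, 229 sold [LIFO — newest first]: 91 @ $13 + 138 @ $11 = $2,701
Aug 11, 209 sold [LIFO — newest first]: 209 @ $12 = $2,508
Aug 13, 185 sold [LIFO — newest first]: 142 @ $18 + 6 @ $12 + 37 @ $11 = $3,035
Aug 14, 139 sold [LIFO — newest first]: 139 @ $11 = $1,529
Total COGS = $2,701 + $2,508 + $3,035 + $1,529 = $9,773
Ending inventory: 45 @ $11 = $495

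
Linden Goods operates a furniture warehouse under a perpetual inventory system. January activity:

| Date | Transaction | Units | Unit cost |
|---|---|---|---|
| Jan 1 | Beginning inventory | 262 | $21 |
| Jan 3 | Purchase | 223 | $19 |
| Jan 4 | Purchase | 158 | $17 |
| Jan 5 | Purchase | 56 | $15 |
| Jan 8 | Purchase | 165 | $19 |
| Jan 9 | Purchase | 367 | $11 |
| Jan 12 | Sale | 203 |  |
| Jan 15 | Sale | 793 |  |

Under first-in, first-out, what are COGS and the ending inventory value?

COGS = $17,852; ending inventory = $2,585

Jan 12, 203 sold [FIFO — oldest first]: 203 @ $21 = $4,263
Jan 15, 793 sold [FIFO — oldest first]: 59 @ $21 + 223 @ $19 + 158 @ $17 + 56 @ $15 + 165 @ $19 + 132 @ $11 = $13,589
Total COGS = $4,263 + $13,589 = $17,852
Ending inventory: 235 @ $11 = $2,585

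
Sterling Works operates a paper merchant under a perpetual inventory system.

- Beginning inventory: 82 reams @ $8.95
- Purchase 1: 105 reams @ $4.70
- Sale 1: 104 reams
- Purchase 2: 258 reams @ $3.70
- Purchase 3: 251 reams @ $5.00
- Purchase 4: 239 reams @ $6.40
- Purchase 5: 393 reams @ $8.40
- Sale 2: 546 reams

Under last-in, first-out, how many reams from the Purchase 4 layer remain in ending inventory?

86

Sale 1 (104) [LIFO — newest first]: 104 @ $4.70 = $488.80
Sale 2 (546) [LIFO — newest first]: 393 @ $8.40 + 153 @ $6.40 = $4,280.40
Total COGS = $488.80 + $4,280.40 = $4,769.20
Ending inventory: 82 @ $8.95 + 1 @ $4.70 + 258 @ $3.70 + 251 @ $5.00 + 86 @ $6.40 = $3,498.60
Check: goods available $8,267.80 = COGS $4,769.20 + ending $3,498.60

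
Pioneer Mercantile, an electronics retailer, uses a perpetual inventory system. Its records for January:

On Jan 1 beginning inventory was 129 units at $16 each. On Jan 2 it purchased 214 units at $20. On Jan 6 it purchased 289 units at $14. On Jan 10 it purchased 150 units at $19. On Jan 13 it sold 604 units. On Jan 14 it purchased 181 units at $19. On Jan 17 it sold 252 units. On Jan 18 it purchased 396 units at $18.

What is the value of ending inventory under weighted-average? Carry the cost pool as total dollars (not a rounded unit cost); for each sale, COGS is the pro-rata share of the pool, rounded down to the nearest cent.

Ending inventory = $9,051.24

After Jan 1: 129 on hand, pool $2,064.00 (≈ $16.0000 each)
After Jan 2: 343 on hand, pool $6,344.00 (≈ $18.4956 each)
After Jan 6: 632 on hand, pool $10,390.00 (≈ $16.4399 each)
After Jan 10: 782 on hand, pool $13,240.00 (≈ $16.9309 each)
Jan 13, sell 604: 604/782 × $13,240.00 → $10,226.29
After Jan 14: 359 on hand, pool $6,452.71 (≈ $17.9741 each)
Jan 17, sell 252: 252/359 × $6,452.71 → $4,529.47
After Jan 18: 503 on hand, pool $9,051.24 (≈ $17.9945 each)
Total COGS = $10,226.29 + $4,529.47 = $14,755.76
Ending inventory (cost pool remaining) = $9,051.24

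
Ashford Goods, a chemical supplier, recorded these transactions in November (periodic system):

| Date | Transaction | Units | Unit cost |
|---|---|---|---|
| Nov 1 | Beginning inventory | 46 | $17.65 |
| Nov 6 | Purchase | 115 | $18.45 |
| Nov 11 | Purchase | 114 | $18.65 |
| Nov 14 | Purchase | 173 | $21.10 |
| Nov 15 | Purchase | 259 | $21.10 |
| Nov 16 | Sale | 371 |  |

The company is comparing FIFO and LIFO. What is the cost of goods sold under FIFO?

FIFO COGS: 46 @ $17.65 + 115 @ $18.45 + 114 @ $18.65 + 96 @ $21.10 = $7,085.35
LIFO COGS: 259 @ $21.10 + 112 @ $21.10 = $7,828.10

COGS = $7,085.35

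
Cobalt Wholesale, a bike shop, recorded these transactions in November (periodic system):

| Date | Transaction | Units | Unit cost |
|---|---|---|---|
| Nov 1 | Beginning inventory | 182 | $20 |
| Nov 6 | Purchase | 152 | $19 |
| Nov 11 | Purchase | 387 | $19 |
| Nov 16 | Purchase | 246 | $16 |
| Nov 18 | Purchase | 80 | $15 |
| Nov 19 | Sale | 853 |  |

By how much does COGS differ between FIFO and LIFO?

FIFO COGS: 182 @ $20 + 152 @ $19 + 387 @ $19 + 132 @ $16 = $15,993
LIFO COGS: 80 @ $15 + 246 @ $16 + 387 @ $19 + 140 @ $19 = $15,149
Difference = |$15,993 − $15,149| = $844

$844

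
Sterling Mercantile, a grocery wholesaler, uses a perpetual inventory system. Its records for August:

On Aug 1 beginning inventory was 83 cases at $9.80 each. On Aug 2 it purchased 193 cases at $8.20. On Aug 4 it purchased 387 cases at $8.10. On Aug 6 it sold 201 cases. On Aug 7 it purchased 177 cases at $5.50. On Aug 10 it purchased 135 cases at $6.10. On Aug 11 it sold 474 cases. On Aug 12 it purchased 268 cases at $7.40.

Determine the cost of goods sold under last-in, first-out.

Aug 6, 201 sold [LIFO — newest first]: 201 @ $8.10 = $1,628.10
Aug 11, 474 sold [LIFO — newest first]: 135 @ $6.10 + 177 @ $5.50 + 162 @ $8.10 = $3,109.20
Total COGS = $1,628.10 + $3,109.20 = $4,737.30
Ending inventory: 83 @ $9.80 + 193 @ $8.20 + 24 @ $8.10 + 268 @ $7.40 = $4,573.60
Check: goods available $9,310.90 = COGS $4,737.30 + ending $4,573.60

COGS = $4,737.30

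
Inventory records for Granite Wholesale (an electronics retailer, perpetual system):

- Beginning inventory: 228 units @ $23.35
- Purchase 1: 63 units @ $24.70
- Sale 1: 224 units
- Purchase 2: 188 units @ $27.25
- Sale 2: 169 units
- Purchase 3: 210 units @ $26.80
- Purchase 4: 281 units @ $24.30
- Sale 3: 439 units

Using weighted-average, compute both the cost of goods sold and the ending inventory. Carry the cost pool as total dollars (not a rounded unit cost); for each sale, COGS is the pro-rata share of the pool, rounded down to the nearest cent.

COGS = $20,939.05; ending inventory = $3,520.15

After Beginning: 228 on hand, pool $5,323.80 (≈ $23.3500 each)
After Purchase 1: 291 on hand, pool $6,879.90 (≈ $23.6423 each)
Sale 1, sell 224: 224/291 × $6,879.90 → $5,295.86
After Purchase 2: 255 on hand, pool $6,707.04 (≈ $26.3021 each)
Sale 2, sell 169: 169/255 × $6,707.04 → $4,445.05
After Purchase 3: 296 on hand, pool $7,889.99 (≈ $26.6554 each)
After Purchase 4: 577 on hand, pool $14,718.29 (≈ $25.5083 each)
Sale 3, sell 439: 439/577 × $14,718.29 → $11,198.14
Total COGS = $5,295.86 + $4,445.05 + $11,198.14 = $20,939.05
Ending inventory (cost pool remaining) = $3,520.15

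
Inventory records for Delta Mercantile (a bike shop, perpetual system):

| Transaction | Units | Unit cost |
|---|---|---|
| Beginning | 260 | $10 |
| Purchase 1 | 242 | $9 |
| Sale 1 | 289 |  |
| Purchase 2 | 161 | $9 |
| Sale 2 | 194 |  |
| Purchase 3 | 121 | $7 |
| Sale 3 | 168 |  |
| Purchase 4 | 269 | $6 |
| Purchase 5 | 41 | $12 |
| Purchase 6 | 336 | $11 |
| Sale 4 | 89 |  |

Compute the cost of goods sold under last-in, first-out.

Sale 1 (289) [LIFO — newest first]: 242 @ $9 + 47 @ $10 = $2,648
Sale 2 (194) [LIFO — newest first]: 161 @ $9 + 33 @ $10 = $1,779
Sale 3 (168) [LIFO — newest first]: 121 @ $7 + 47 @ $10 = $1,317
Sale 4 (89) [LIFO — newest first]: 89 @ $11 = $979
Total COGS = $2,648 + $1,779 + $1,317 + $979 = $6,723
Ending inventory: 133 @ $10 + 269 @ $6 + 41 @ $12 + 247 @ $11 = $6,153
Check: goods available $12,876 = COGS $6,723 + ending $6,153

COGS = $6,723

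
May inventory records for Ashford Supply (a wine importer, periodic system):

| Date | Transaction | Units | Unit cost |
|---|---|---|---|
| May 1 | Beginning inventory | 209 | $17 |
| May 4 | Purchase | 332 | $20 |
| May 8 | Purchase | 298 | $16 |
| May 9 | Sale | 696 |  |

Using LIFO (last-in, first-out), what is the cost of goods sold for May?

COGS = $12,530

May 9, 696 sold [LIFO — newest first]: 298 @ $16 + 332 @ $20 + 66 @ $17 = $12,530
Ending inventory: 143 @ $17 = $2,431
Check: goods available $14,961 = COGS $12,530 + ending $2,431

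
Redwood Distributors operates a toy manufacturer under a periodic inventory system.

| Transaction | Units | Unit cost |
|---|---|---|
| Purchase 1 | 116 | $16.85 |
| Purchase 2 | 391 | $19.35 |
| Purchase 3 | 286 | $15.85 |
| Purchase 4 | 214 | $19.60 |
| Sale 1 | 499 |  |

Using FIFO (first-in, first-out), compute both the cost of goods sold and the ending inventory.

Sale 1 (499) [FIFO — oldest first]: 116 @ $16.85 + 383 @ $19.35 = $9,365.65
Ending inventory: 8 @ $19.35 + 286 @ $15.85 + 214 @ $19.60 = $8,882.30

COGS = $9,365.65; ending inventory = $8,882.30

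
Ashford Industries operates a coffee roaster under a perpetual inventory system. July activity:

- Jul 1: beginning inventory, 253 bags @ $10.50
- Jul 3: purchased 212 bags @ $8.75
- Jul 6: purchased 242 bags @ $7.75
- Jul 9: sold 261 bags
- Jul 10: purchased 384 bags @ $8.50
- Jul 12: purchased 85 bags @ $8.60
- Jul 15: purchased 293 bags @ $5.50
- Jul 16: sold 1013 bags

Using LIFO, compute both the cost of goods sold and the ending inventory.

COGS = $9,946.00; ending inventory = $2,047.50

Jul 9, 261 sold [LIFO — newest first]: 242 @ $7.75 + 19 @ $8.75 = $2,041.75
Jul 16, 1013 sold [LIFO — newest first]: 293 @ $5.50 + 85 @ $8.60 + 384 @ $8.50 + 193 @ $8.75 + 58 @ $10.50 = $7,904.25
Total COGS = $2,041.75 + $7,904.25 = $9,946.00
Ending inventory: 195 @ $10.50 = $2,047.50
Check: goods available $11,993.50 = COGS $9,946.00 + ending $2,047.50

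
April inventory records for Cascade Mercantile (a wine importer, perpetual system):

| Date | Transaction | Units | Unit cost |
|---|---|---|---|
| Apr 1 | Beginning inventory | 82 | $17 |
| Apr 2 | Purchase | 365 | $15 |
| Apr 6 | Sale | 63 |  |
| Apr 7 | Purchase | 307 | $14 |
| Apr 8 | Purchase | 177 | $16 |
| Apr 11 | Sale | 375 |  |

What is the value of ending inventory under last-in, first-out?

Apr 6, 63 sold [LIFO — newest first]: 63 @ $15 = $945
Apr 11, 375 sold [LIFO — newest first]: 177 @ $16 + 198 @ $14 = $5,604
Total COGS = $945 + $5,604 = $6,549
Ending inventory: 82 @ $17 + 302 @ $15 + 109 @ $14 = $7,450

Ending inventory = $7,450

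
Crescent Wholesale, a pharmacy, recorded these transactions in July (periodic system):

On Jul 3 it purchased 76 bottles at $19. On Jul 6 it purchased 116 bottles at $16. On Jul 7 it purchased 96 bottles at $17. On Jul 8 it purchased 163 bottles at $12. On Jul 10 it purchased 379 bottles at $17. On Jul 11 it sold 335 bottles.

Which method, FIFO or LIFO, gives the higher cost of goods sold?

LIFO

FIFO COGS: 76 @ $19 + 116 @ $16 + 96 @ $17 + 47 @ $12 = $5,496
LIFO COGS: 335 @ $17 = $5,695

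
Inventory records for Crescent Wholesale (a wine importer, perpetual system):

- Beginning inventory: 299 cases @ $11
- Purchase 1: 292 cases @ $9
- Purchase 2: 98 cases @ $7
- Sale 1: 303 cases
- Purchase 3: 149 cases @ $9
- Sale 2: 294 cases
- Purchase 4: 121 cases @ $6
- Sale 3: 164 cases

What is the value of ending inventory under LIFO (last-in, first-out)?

Sale 1 (303) [LIFO — newest first]: 98 @ $7 + 205 @ $9 = $2,531
Sale 2 (294) [LIFO — newest first]: 149 @ $9 + 87 @ $9 + 58 @ $11 = $2,762
Sale 3 (164) [LIFO — newest first]: 121 @ $6 + 43 @ $11 = $1,199
Total COGS = $2,531 + $2,762 + $1,199 = $6,492
Ending inventory: 198 @ $11 = $2,178

Ending inventory = $2,178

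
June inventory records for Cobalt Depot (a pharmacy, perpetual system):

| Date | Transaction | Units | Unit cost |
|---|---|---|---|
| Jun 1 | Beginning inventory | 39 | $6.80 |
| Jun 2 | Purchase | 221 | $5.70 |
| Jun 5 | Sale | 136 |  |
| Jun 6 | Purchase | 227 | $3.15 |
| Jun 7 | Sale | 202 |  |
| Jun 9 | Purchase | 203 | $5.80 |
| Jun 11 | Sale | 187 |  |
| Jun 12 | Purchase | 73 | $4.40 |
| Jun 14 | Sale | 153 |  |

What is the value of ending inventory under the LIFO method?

Ending inventory = $527.40

Jun 5, 136 sold [LIFO — newest first]: 136 @ $5.70 = $775.20
Jun 7, 202 sold [LIFO — newest first]: 202 @ $3.15 = $636.30
Jun 11, 187 sold [LIFO — newest first]: 187 @ $5.80 = $1,084.60
Jun 14, 153 sold [LIFO — newest first]: 73 @ $4.40 + 16 @ $5.80 + 25 @ $3.15 + 39 @ $5.70 = $715.05
Total COGS = $775.20 + $636.30 + $1,084.60 + $715.05 = $3,211.15
Ending inventory: 39 @ $6.80 + 46 @ $5.70 = $527.40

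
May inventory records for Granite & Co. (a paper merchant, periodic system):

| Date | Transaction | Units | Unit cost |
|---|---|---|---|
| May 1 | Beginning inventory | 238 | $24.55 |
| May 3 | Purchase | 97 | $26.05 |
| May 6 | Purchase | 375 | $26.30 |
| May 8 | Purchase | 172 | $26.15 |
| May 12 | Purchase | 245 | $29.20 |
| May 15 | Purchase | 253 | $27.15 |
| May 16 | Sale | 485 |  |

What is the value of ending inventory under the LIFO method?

May 16, 485 sold [LIFO — newest first]: 253 @ $27.15 + 232 @ $29.20 = $13,643.35
Ending inventory: 238 @ $24.55 + 97 @ $26.05 + 375 @ $26.30 + 172 @ $26.15 + 13 @ $29.20 = $23,109.65

Ending inventory = $23,109.65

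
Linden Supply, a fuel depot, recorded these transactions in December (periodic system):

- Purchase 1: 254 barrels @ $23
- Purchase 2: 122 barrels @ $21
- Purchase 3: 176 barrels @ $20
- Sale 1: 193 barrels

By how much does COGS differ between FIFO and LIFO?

$562

FIFO COGS: 193 @ $23 = $4,439
LIFO COGS: 176 @ $20 + 17 @ $21 = $3,877
Difference = |$4,439 − $3,877| = $562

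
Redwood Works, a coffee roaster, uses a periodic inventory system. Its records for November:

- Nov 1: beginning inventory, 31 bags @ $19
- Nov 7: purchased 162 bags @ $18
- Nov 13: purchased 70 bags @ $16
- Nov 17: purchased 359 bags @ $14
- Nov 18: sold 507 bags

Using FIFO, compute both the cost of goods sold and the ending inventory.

Nov 18, 507 sold [FIFO — oldest first]: 31 @ $19 + 162 @ $18 + 70 @ $16 + 244 @ $14 = $8,041
Ending inventory: 115 @ $14 = $1,610
Check: goods available $9,651 = COGS $8,041 + ending $1,610

COGS = $8,041; ending inventory = $1,610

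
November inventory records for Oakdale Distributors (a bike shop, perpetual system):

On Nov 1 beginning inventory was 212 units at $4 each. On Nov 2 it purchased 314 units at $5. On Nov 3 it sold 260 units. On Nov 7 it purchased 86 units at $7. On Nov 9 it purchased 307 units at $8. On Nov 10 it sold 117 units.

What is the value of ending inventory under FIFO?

Ending inventory = $3,803

Nov 3, 260 sold [FIFO — oldest first]: 212 @ $4 + 48 @ $5 = $1,088
Nov 10, 117 sold [FIFO — oldest first]: 117 @ $5 = $585
Total COGS = $1,088 + $585 = $1,673
Ending inventory: 149 @ $5 + 86 @ $7 + 307 @ $8 = $3,803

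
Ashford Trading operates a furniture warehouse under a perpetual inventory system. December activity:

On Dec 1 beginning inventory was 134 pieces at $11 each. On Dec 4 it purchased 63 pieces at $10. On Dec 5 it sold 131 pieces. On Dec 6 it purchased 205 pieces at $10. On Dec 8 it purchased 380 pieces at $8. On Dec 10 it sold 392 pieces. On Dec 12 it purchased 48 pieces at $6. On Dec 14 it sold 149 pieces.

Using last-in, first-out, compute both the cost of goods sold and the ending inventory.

Dec 5, 131 sold [LIFO — newest first]: 63 @ $10 + 68 @ $11 = $1,378
Dec 10, 392 sold [LIFO — newest first]: 380 @ $8 + 12 @ $10 = $3,160
Dec 14, 149 sold [LIFO — newest first]: 48 @ $6 + 101 @ $10 = $1,298
Total COGS = $1,378 + $3,160 + $1,298 = $5,836
Ending inventory: 66 @ $11 + 92 @ $10 = $1,646

COGS = $5,836; ending inventory = $1,646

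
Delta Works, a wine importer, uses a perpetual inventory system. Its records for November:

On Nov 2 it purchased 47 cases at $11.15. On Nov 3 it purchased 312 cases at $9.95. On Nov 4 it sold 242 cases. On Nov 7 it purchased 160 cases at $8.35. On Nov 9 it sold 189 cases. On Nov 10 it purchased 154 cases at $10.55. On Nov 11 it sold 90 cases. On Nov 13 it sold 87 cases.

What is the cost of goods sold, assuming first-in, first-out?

Nov 4, 242 sold [FIFO — oldest first]: 47 @ $11.15 + 195 @ $9.95 = $2,464.30
Nov 9, 189 sold [FIFO — oldest first]: 117 @ $9.95 + 72 @ $8.35 = $1,765.35
Nov 11, 90 sold [FIFO — oldest first]: 88 @ $8.35 + 2 @ $10.55 = $755.90
Nov 13, 87 sold [FIFO — oldest first]: 87 @ $10.55 = $917.85
Total COGS = $2,464.30 + $1,765.35 + $755.90 + $917.85 = $5,903.40
Ending inventory: 65 @ $10.55 = $685.75
Check: goods available $6,589.15 = COGS $5,903.40 + ending $685.75

COGS = $5,903.40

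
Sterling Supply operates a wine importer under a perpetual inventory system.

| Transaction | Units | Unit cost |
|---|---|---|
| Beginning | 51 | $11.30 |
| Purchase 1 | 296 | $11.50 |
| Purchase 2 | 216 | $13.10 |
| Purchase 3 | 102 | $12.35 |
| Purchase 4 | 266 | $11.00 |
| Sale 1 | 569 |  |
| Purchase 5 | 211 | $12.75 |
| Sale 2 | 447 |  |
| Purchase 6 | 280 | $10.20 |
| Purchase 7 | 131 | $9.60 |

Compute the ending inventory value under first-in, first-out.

Ending inventory = $5,720.10

Sale 1 (569) [FIFO — oldest first]: 51 @ $11.30 + 296 @ $11.50 + 216 @ $13.10 + 6 @ $12.35 = $6,884.00
Sale 2 (447) [FIFO — oldest first]: 96 @ $12.35 + 266 @ $11.00 + 85 @ $12.75 = $5,195.35
Total COGS = $6,884.00 + $5,195.35 = $12,079.35
Ending inventory: 126 @ $12.75 + 280 @ $10.20 + 131 @ $9.60 = $5,720.10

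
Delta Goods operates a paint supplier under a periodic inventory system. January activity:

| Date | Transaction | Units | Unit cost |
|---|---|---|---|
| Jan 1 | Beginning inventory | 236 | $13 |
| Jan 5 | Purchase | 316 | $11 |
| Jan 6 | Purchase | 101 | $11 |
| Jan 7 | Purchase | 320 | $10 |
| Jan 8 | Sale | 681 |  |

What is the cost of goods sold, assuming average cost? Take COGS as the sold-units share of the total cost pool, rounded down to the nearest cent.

COGS = $7,597.38

Jan 8, sell 681: 681/973 × $10,855.00 → $7,597.38
Ending inventory (cost pool remaining) = $3,257.62
Check: goods available $10,855.00 = COGS $7,597.38 + ending $3,257.62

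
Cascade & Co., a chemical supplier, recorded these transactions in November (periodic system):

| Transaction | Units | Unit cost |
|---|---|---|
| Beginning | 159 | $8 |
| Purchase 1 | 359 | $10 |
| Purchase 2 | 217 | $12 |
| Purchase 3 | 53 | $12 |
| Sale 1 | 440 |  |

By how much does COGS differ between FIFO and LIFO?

FIFO COGS: 159 @ $8 + 281 @ $10 = $4,082
LIFO COGS: 53 @ $12 + 217 @ $12 + 170 @ $10 = $4,940
Difference = |$4,082 − $4,940| = $858

$858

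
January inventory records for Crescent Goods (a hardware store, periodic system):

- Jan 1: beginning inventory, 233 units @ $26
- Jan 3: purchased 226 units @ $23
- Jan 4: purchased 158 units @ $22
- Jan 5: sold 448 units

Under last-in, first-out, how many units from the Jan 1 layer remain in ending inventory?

169

Jan 5, 448 sold [LIFO — newest first]: 158 @ $22 + 226 @ $23 + 64 @ $26 = $10,338
Ending inventory: 169 @ $26 = $4,394
Check: goods available $14,732 = COGS $10,338 + ending $4,394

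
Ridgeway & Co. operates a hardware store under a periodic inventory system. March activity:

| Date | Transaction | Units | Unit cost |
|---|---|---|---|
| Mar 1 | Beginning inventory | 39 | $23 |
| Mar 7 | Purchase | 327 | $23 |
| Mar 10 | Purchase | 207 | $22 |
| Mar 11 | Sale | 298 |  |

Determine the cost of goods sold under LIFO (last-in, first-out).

Mar 11, 298 sold [LIFO — newest first]: 207 @ $22 + 91 @ $23 = $6,647
Ending inventory: 39 @ $23 + 236 @ $23 = $6,325

COGS = $6,647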